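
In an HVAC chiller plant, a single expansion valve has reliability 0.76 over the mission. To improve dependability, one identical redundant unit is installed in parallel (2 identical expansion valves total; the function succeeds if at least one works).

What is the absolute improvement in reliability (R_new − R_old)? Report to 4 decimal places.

0.1824

R_before = 0.76
R_after = 1 − (1 − 0.76)^2 = 0.9424
ΔR = 0.9424 − 0.76 = 0.1824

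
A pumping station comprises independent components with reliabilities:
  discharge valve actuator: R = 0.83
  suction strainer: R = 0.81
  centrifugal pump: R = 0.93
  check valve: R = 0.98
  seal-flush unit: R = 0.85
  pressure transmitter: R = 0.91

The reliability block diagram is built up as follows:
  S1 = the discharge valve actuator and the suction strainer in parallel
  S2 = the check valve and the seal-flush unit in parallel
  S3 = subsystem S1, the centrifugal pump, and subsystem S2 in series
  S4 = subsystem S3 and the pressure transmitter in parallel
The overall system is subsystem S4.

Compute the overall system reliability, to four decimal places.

0.9908

Parallel (discharge valve actuator and suction strainer): 1 − (1 − 0.830000)(1 − 0.810000) = 0.967700
Parallel (check valve and seal-flush unit): 1 − (1 − 0.980000)(1 − 0.850000) = 0.997000
Series ([0.967700], centrifugal pump, and [0.997000]): 0.967700 × 0.930000 × 0.997000 = 0.897261
Parallel ([0.897261] and pressure transmitter): 1 − (1 − 0.897261)(1 − 0.910000) = 0.9908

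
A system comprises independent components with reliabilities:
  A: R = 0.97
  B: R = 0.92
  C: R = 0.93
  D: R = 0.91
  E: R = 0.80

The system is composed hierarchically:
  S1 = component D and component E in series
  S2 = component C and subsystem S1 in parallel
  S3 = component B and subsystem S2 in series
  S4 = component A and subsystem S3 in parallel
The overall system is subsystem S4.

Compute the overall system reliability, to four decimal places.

Series (D and E): 0.910000 × 0.800000 = 0.728000
Parallel (C and [0.728000]): 1 − (1 − 0.930000)(1 − 0.728000) = 0.980960
Series (B and [0.980960]): 0.920000 × 0.980960 = 0.902483
Parallel (A and [0.902483]): 1 − (1 − 0.970000)(1 − 0.902483) = 0.9971

0.9971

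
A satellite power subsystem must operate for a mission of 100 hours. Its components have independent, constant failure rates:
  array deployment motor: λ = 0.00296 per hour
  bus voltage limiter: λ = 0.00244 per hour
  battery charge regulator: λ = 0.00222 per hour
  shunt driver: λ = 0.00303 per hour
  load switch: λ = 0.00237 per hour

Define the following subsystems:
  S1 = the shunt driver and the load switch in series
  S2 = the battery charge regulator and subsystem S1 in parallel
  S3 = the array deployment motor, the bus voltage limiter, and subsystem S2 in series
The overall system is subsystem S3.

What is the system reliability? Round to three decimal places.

R(array deployment motor) = exp(−0.00296 × 100) = 0.74379
R(bus voltage limiter) = exp(−0.00244 × 100) = 0.78349
R(battery charge regulator) = exp(−0.00222 × 100) = 0.80092
R(shunt driver) = exp(−0.00303 × 100) = 0.73860
R(load switch) = exp(−0.00237 × 100) = 0.78899
Series (shunt driver and load switch): 0.73860 × 0.78899 = 0.58275
Parallel (battery charge regulator and [0.58275]): 1 − (1 − 0.80092)(1 − 0.58275) = 0.91693
Series (array deployment motor, bus voltage limiter, and [0.91693]): 0.74379 × 0.78349 × 0.91693 = 0.534

0.534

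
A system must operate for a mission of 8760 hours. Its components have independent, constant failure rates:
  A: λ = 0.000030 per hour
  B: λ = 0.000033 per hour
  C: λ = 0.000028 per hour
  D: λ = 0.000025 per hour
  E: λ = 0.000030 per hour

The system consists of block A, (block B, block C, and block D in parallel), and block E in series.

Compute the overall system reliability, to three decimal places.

0.585

R(A) = exp(−0.000030 × 8760) = 0.76890
R(B) = exp(−0.000033 × 8760) = 0.74895
R(C) = exp(−0.000028 × 8760) = 0.78249
R(D) = exp(−0.000025 × 8760) = 0.80332
R(E) = exp(−0.000030 × 8760) = 0.76890
Parallel (B, C, and D): 1 − (1 − 0.74895)(1 − 0.78249)(1 − 0.80332) = 0.98926
Series (A, [0.98926], and E): 0.76890 × 0.98926 × 0.76890 = 0.585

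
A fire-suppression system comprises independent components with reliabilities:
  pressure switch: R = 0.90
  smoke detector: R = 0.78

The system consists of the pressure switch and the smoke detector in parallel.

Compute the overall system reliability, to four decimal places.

Parallel (pressure switch and smoke detector): 1 − (1 − 0.900000)(1 − 0.780000) = 0.9780

0.9780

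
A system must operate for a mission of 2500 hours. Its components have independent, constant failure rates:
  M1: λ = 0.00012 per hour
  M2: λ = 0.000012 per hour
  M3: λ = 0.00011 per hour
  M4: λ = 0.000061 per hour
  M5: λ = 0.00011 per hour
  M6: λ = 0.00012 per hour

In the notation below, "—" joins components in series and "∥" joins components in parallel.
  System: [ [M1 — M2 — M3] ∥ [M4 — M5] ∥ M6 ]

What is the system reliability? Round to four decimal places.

R(M1) = exp(−0.00012 × 2500) = 0.740818
R(M2) = exp(−0.000012 × 2500) = 0.970446
R(M3) = exp(−0.00011 × 2500) = 0.759572
R(M4) = exp(−0.000061 × 2500) = 0.858559
R(M5) = exp(−0.00011 × 2500) = 0.759572
R(M6) = exp(−0.00012 × 2500) = 0.740818
Series (M1, M2, and M3): 0.740818 × 0.970446 × 0.759572 = 0.546074
Series (M4 and M5): 0.858559 × 0.759572 = 0.652137
Parallel ([0.546074], [0.652137], and M6): 1 − (1 − 0.546074)(1 − 0.652137)(1 − 0.740818) = 0.9591

0.9591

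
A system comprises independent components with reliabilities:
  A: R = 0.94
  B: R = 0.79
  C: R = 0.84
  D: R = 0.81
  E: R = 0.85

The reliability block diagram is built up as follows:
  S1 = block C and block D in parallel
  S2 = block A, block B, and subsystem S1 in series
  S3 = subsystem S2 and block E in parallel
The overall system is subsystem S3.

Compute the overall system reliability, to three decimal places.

0.958

Parallel (C and D): 1 − (1 − 0.84000)(1 − 0.81000) = 0.96960
Series (A, B, and [0.96960]): 0.94000 × 0.79000 × 0.96960 = 0.72002
Parallel ([0.72002] and E): 1 − (1 − 0.72002)(1 − 0.85000) = 0.958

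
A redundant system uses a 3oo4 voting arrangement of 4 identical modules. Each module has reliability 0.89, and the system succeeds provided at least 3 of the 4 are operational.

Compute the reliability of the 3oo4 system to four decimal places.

0.9376

R = Σ_{i=3}^{4} C(4,i) p^i (1−p)^{4−i} with p = 0.89
C(4,3)·0.89^3·0.11^1 = 0.310186
C(4,4)·0.89^4·0.11^0 = 0.627422
Sum = 0.9376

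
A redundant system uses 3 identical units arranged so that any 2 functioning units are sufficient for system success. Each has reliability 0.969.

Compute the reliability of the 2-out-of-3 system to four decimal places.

0.9972

R = Σ_{i=2}^{3} C(3,i) p^i (1−p)^{3−i} with p = 0.969
C(3,2)·0.969^2·0.031^1 = 0.087323
C(3,3)·0.969^3·0.031^0 = 0.909853
Sum = 0.9972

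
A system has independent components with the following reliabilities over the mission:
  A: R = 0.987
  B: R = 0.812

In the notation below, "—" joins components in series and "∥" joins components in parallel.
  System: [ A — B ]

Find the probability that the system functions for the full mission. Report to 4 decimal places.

0.8014

Series (A and B): 0.987000 × 0.812000 = 0.8014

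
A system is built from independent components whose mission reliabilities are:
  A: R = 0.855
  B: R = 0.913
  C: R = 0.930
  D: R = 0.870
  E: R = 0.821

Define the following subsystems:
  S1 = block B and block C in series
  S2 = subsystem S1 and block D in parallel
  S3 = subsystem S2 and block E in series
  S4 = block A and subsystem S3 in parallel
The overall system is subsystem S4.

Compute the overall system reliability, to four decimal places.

Series (B and C): 0.913000 × 0.930000 = 0.849090
Parallel ([0.849090] and D): 1 − (1 − 0.849090)(1 − 0.870000) = 0.980382
Series ([0.980382] and E): 0.980382 × 0.821000 = 0.804894
Parallel (A and [0.804894]): 1 − (1 − 0.855000)(1 − 0.804894) = 0.9717

0.9717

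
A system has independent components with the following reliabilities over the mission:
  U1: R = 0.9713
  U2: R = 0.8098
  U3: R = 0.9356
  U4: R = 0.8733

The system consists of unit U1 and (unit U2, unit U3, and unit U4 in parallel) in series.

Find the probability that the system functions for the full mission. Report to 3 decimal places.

0.970

Parallel (U2, U3, and U4): 1 − (1 − 0.80980)(1 − 0.93560)(1 − 0.87330) = 0.99845
Series (U1 and [0.99845]): 0.97130 × 0.99845 = 0.970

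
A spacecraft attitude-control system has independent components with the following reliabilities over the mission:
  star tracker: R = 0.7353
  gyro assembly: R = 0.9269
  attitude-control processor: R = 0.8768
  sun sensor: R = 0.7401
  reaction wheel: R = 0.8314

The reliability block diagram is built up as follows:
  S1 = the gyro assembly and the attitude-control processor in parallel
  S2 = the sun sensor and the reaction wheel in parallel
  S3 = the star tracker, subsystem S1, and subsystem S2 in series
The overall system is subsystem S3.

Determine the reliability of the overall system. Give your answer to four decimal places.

0.6967

Parallel (gyro assembly and attitude-control processor): 1 − (1 − 0.926900)(1 − 0.876800) = 0.990994
Parallel (sun sensor and reaction wheel): 1 − (1 − 0.740100)(1 − 0.831400) = 0.956181
Series (star tracker, [0.990994], and [0.956181]): 0.735300 × 0.990994 × 0.956181 = 0.6967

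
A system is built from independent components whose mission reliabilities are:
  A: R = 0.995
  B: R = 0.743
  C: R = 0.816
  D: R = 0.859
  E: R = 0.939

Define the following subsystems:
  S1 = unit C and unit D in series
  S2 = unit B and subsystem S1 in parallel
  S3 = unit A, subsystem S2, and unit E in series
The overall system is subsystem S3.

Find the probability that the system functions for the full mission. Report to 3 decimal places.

0.862

Series (C and D): 0.81600 × 0.85900 = 0.70094
Parallel (B and [0.70094]): 1 − (1 − 0.74300)(1 − 0.70094) = 0.92314
Series (A, [0.92314], and E): 0.99500 × 0.92314 × 0.93900 = 0.862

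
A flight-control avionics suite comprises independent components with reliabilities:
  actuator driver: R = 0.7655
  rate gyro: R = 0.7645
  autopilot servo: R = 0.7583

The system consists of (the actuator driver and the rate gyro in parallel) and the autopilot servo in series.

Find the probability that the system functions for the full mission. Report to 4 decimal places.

Parallel (actuator driver and rate gyro): 1 − (1 − 0.765500)(1 − 0.764500) = 0.944775
Series ([0.944775] and autopilot servo): 0.944775 × 0.758300 = 0.7164

0.7164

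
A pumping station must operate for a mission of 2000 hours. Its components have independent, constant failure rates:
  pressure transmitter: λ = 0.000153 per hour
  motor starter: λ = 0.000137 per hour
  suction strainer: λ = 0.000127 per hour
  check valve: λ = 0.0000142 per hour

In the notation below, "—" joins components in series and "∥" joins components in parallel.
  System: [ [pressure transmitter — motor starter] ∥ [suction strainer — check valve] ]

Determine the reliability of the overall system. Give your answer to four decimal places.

R(pressure transmitter) = exp(−0.000153 × 2000) = 0.736387
R(motor starter) = exp(−0.000137 × 2000) = 0.760332
R(suction strainer) = exp(−0.000127 × 2000) = 0.775692
R(check valve) = exp(−0.0000142 × 2000) = 0.971999
Series (pressure transmitter and motor starter): 0.736387 × 0.760332 = 0.559899
Series (suction strainer and check valve): 0.775692 × 0.971999 = 0.753972
Parallel ([0.559899] and [0.753972]): 1 − (1 − 0.559899)(1 − 0.753972) = 0.8917

0.8917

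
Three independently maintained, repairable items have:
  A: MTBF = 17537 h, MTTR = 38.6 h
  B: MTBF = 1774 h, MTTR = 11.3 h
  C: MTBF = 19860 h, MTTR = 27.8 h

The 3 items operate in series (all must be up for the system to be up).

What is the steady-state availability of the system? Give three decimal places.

A(A) = MTBF/(MTBF+MTTR) = 17537/(17537+38.6) = 0.997804
A(B) = MTBF/(MTBF+MTTR) = 1774/(1774+11.3) = 0.993671
A(C) = MTBF/(MTBF+MTTR) = 19860/(19860+27.8) = 0.998602
Series availability: 0.997804 × 0.993671 × 0.998602 = 0.990

0.990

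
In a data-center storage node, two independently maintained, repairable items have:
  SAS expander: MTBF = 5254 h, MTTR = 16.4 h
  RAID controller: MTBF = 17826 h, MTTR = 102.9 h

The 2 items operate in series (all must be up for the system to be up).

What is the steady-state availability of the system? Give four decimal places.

A(SAS expander) = MTBF/(MTBF+MTTR) = 5254/(5254+16.4) = 0.996888
A(RAID controller) = MTBF/(MTBF+MTTR) = 17826/(17826+102.9) = 0.994261
Series availability: 0.996888 × 0.994261 = 0.9912

0.9912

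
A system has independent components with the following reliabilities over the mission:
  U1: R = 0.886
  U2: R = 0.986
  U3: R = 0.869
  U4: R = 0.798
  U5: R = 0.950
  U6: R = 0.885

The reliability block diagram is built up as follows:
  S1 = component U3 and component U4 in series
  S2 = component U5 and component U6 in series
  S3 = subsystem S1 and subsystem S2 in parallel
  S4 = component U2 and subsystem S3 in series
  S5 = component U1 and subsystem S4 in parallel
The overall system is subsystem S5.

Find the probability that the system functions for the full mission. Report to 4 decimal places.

Series (U3 and U4): 0.869000 × 0.798000 = 0.693462
Series (U5 and U6): 0.950000 × 0.885000 = 0.840750
Parallel ([0.693462] and [0.840750]): 1 − (1 − 0.693462)(1 − 0.840750) = 0.951184
Series (U2 and [0.951184]): 0.986000 × 0.951184 = 0.937867
Parallel (U1 and [0.937867]): 1 − (1 − 0.886000)(1 − 0.937867) = 0.9929

0.9929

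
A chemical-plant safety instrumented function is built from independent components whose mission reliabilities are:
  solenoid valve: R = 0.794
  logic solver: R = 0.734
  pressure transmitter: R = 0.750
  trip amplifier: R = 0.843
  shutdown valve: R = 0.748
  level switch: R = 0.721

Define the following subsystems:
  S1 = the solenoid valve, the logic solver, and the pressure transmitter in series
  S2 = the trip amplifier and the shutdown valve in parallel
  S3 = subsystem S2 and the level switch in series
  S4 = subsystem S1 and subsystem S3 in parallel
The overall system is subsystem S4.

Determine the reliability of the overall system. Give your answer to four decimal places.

Series (solenoid valve, logic solver, and pressure transmitter): 0.794000 × 0.734000 × 0.750000 = 0.437097
Parallel (trip amplifier and shutdown valve): 1 − (1 − 0.843000)(1 − 0.748000) = 0.960436
Series ([0.960436] and level switch): 0.960436 × 0.721000 = 0.692474
Parallel ([0.437097] and [0.692474]): 1 − (1 − 0.437097)(1 − 0.692474) = 0.8269

0.8269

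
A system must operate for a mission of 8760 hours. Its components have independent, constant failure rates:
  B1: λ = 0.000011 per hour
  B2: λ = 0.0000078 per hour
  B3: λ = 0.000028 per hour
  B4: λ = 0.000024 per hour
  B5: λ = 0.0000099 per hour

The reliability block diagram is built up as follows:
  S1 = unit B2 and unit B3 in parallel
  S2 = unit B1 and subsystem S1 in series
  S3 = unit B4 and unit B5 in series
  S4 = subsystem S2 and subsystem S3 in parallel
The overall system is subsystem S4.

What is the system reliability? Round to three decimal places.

0.973

R(B1) = exp(−0.000011 × 8760) = 0.90814
R(B2) = exp(−0.0000078 × 8760) = 0.93395
R(B3) = exp(−0.000028 × 8760) = 0.78249
R(B4) = exp(−0.000024 × 8760) = 0.81039
R(B5) = exp(−0.0000099 × 8760) = 0.91693
Parallel (B2 and B3): 1 − (1 − 0.93395)(1 − 0.78249) = 0.98563
Series (B1 and [0.98563]): 0.90814 × 0.98563 = 0.89509
Series (B4 and B5): 0.81039 × 0.91693 = 0.74307
Parallel ([0.89509] and [0.74307]): 1 − (1 − 0.89509)(1 − 0.74307) = 0.973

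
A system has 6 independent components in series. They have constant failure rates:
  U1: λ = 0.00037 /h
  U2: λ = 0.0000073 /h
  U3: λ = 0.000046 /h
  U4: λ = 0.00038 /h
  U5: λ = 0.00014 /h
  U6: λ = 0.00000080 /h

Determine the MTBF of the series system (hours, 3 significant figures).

Series of exponential components: λ_sys = Σ λ_i
λ_sys = 0.00037 + 0.0000073 + 0.000046 + 0.00038 + 0.00014 + 0.00000080 = 9.4410e-04 /h
MTBF = 1 / λ_sys = 1060 h

1060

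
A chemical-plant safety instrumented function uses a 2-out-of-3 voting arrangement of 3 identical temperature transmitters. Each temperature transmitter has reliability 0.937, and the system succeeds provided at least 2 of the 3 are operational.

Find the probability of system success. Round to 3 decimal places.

0.989

R = Σ_{i=2}^{3} C(3,i) p^i (1−p)^{3−i} with p = 0.937
C(3,2)·0.937^2·0.063^1 = 0.16594
C(3,3)·0.937^3·0.063^0 = 0.82266
Sum = 0.989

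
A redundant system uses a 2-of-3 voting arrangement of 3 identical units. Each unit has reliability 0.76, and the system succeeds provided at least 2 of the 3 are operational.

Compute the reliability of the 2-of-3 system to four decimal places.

0.8548

R = Σ_{i=2}^{3} C(3,i) p^i (1−p)^{3−i} with p = 0.76
C(3,2)·0.76^2·0.24^1 = 0.415872
C(3,3)·0.76^3·0.24^0 = 0.438976
Sum = 0.8548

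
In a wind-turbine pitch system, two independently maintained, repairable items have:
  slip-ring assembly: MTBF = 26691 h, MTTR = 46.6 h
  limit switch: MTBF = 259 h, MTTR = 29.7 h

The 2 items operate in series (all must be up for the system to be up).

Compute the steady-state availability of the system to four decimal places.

0.8956

A(slip-ring assembly) = MTBF/(MTBF+MTTR) = 26691/(26691+46.6) = 0.998257
A(limit switch) = MTBF/(MTBF+MTTR) = 259/(259+29.7) = 0.897125
Series availability: 0.998257 × 0.897125 = 0.8956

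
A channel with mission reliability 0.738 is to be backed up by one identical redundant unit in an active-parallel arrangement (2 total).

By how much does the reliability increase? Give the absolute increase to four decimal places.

0.1934

R_before = 0.738
R_after = 1 − (1 − 0.738)^2 = 0.9314
ΔR = 0.9314 − 0.738 = 0.1934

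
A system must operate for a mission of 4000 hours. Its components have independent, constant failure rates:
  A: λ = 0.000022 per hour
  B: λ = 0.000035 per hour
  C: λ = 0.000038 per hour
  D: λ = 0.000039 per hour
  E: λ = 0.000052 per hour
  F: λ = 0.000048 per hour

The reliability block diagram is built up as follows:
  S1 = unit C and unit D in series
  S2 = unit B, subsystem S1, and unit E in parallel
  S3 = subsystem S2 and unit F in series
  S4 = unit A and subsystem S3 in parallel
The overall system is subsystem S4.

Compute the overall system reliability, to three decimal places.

0.985

R(A) = exp(−0.000022 × 4000) = 0.91576
R(B) = exp(−0.000035 × 4000) = 0.86936
R(C) = exp(−0.000038 × 4000) = 0.85899
R(D) = exp(−0.000039 × 4000) = 0.85556
R(E) = exp(−0.000052 × 4000) = 0.81221
R(F) = exp(−0.000048 × 4000) = 0.82531
Series (C and D): 0.85899 × 0.85556 = 0.73492
Parallel (B, [0.73492], and E): 1 − (1 − 0.86936)(1 − 0.73492)(1 − 0.81221) = 0.99350
Series ([0.99350] and F): 0.99350 × 0.82531 = 0.81995
Parallel (A and [0.81995]): 1 − (1 − 0.91576)(1 − 0.81995) = 0.985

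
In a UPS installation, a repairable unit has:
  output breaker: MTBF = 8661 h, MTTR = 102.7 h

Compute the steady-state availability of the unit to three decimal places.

A(output breaker) = MTBF/(MTBF+MTTR) = 8661/(8661+102.7) = 0.988

0.988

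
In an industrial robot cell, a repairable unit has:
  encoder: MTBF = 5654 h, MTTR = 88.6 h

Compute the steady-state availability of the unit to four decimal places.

A(encoder) = MTBF/(MTBF+MTTR) = 5654/(5654+88.6) = 0.9846

0.9846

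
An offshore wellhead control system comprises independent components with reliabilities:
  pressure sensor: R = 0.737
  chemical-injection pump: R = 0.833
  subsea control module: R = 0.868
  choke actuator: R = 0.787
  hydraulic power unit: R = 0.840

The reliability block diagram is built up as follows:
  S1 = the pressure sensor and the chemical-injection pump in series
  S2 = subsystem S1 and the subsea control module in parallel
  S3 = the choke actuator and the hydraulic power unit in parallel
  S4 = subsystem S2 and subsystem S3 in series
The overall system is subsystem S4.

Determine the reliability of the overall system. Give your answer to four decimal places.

0.9167

Series (pressure sensor and chemical-injection pump): 0.737000 × 0.833000 = 0.613921
Parallel ([0.613921] and subsea control module): 1 − (1 − 0.613921)(1 − 0.868000) = 0.949038
Parallel (choke actuator and hydraulic power unit): 1 − (1 − 0.787000)(1 − 0.840000) = 0.965920
Series ([0.949038] and [0.965920]): 0.949038 × 0.965920 = 0.9167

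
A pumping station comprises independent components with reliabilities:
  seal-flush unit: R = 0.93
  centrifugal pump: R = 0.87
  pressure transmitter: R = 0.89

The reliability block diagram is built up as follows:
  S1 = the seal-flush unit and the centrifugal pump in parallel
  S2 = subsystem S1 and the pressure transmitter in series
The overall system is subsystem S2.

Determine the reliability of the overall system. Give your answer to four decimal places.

0.8819

Parallel (seal-flush unit and centrifugal pump): 1 − (1 − 0.930000)(1 − 0.870000) = 0.990900
Series ([0.990900] and pressure transmitter): 0.990900 × 0.890000 = 0.8819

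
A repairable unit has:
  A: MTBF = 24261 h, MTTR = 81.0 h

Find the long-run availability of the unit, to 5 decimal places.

A(A) = MTBF/(MTBF+MTTR) = 24261/(24261+81.0) = 0.99667

0.99667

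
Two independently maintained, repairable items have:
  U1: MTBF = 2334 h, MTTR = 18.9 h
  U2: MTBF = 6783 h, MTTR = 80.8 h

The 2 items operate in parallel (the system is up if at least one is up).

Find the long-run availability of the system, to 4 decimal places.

A(U1) = MTBF/(MTBF+MTTR) = 2334/(2334+18.9) = 0.991967
A(U2) = MTBF/(MTBF+MTTR) = 6783/(6783+80.8) = 0.988228
Parallel availability: 1 − (1 − 0.991967)(1 − 0.988228) = 0.9999

0.9999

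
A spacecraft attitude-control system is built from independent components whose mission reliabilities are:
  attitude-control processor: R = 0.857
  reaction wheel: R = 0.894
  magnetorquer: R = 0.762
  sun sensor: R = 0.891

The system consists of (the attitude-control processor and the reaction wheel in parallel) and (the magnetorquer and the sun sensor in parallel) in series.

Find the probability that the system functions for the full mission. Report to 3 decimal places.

Parallel (attitude-control processor and reaction wheel): 1 − (1 − 0.85700)(1 − 0.89400) = 0.98484
Parallel (magnetorquer and sun sensor): 1 − (1 − 0.76200)(1 − 0.89100) = 0.97406
Series ([0.98484] and [0.97406]): 0.98484 × 0.97406 = 0.959

0.959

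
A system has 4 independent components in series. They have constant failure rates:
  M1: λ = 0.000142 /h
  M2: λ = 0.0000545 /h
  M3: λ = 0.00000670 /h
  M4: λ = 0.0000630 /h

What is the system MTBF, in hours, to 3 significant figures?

Series of exponential components: λ_sys = Σ λ_i
λ_sys = 0.000142 + 0.0000545 + 0.00000670 + 0.0000630 = 2.6620e-04 /h
MTBF = 1 / λ_sys = 3760 h

3760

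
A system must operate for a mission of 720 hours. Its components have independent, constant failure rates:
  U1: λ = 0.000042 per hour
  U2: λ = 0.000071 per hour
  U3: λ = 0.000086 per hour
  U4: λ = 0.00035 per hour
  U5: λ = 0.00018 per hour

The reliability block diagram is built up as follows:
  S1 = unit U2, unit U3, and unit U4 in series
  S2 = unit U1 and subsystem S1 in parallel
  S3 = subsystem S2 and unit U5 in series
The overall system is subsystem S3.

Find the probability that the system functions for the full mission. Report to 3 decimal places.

R(U1) = exp(−0.000042 × 720) = 0.97021
R(U2) = exp(−0.000071 × 720) = 0.95016
R(U3) = exp(−0.000086 × 720) = 0.93996
R(U4) = exp(−0.00035 × 720) = 0.77724
R(U5) = exp(−0.00018 × 720) = 0.87845
Series (U2, U3, and U4): 0.95016 × 0.93996 × 0.77724 = 0.69416
Parallel (U1 and [0.69416]): 1 − (1 − 0.97021)(1 − 0.69416) = 0.99089
Series ([0.99089] and U5): 0.99089 × 0.87845 = 0.870

0.870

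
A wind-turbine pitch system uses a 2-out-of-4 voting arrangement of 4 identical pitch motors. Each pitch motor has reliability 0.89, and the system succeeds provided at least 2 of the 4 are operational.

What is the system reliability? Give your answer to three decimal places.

R = Σ_{i=2}^{4} C(4,i) p^i (1−p)^{4−i} with p = 0.89
C(4,2)·0.89^2·0.11^2 = 0.05751
C(4,3)·0.89^3·0.11^1 = 0.31019
C(4,4)·0.89^4·0.11^0 = 0.62742
Sum = 0.995

0.995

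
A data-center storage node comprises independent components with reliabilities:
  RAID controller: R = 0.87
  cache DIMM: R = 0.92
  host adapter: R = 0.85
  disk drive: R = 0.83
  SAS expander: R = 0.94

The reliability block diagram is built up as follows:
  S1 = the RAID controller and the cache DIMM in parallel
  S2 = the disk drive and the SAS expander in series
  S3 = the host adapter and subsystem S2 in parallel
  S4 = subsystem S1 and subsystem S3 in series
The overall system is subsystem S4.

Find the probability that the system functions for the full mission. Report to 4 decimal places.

0.9570

Parallel (RAID controller and cache DIMM): 1 − (1 − 0.870000)(1 − 0.920000) = 0.989600
Series (disk drive and SAS expander): 0.830000 × 0.940000 = 0.780200
Parallel (host adapter and [0.780200]): 1 − (1 − 0.850000)(1 − 0.780200) = 0.967030
Series ([0.989600] and [0.967030]): 0.989600 × 0.967030 = 0.9570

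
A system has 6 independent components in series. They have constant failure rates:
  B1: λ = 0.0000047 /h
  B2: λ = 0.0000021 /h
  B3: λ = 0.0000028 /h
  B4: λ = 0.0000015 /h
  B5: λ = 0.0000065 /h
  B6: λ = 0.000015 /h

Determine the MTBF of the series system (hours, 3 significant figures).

30700

Series of exponential components: λ_sys = Σ λ_i
λ_sys = 0.0000047 + 0.0000021 + 0.0000028 + 0.0000015 + 0.0000065 + 0.000015 = 3.2600e-05 /h
MTBF = 1 / λ_sys = 30700 h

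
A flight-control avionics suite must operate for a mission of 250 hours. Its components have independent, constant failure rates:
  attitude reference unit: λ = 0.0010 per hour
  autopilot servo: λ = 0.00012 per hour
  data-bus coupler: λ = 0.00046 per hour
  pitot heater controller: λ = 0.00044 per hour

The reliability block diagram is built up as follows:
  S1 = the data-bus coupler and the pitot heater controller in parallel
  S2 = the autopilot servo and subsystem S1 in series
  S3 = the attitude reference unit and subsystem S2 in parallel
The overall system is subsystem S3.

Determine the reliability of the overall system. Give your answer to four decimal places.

0.9910

R(attitude reference unit) = exp(−0.0010 × 250) = 0.778801
R(autopilot servo) = exp(−0.00012 × 250) = 0.970446
R(data-bus coupler) = exp(−0.00046 × 250) = 0.891366
R(pitot heater controller) = exp(−0.00044 × 250) = 0.895834
Parallel (data-bus coupler and pitot heater controller): 1 − (1 − 0.891366)(1 − 0.895834) = 0.988684
Series (autopilot servo and [0.988684]): 0.970446 × 0.988684 = 0.959464
Parallel (attitude reference unit and [0.959464]): 1 − (1 − 0.778801)(1 − 0.959464) = 0.9910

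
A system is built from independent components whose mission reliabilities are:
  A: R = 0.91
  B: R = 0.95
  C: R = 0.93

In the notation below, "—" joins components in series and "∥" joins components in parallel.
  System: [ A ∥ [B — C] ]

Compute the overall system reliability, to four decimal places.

Series (B and C): 0.950000 × 0.930000 = 0.883500
Parallel (A and [0.883500]): 1 − (1 − 0.910000)(1 − 0.883500) = 0.9895

0.9895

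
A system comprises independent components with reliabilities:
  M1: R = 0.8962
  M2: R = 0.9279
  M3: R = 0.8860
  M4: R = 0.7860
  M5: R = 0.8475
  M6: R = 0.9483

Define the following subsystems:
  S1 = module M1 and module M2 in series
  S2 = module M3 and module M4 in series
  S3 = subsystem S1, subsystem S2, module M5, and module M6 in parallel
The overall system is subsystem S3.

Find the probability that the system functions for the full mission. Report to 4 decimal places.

Series (M1 and M2): 0.896200 × 0.927900 = 0.831584
Series (M3 and M4): 0.886000 × 0.786000 = 0.696396
Parallel ([0.831584], [0.696396], M5, and M6): 1 − (1 − 0.831584)(1 − 0.696396)(1 − 0.847500)(1 − 0.948300) = 0.9996

0.9996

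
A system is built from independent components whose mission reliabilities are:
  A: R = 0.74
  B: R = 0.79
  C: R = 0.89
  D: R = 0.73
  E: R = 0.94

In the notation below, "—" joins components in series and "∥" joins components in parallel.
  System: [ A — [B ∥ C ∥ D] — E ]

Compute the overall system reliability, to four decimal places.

Parallel (B, C, and D): 1 − (1 − 0.790000)(1 − 0.890000)(1 − 0.730000) = 0.993763
Series (A, [0.993763], and E): 0.740000 × 0.993763 × 0.940000 = 0.6913

0.6913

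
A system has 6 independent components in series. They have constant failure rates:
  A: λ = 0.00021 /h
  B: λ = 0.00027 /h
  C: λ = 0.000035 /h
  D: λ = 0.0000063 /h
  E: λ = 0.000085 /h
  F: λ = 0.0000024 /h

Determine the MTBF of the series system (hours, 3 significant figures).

Series of exponential components: λ_sys = Σ λ_i
λ_sys = 0.00021 + 0.00027 + 0.000035 + 0.0000063 + 0.000085 + 0.0000024 = 6.0870e-04 /h
MTBF = 1 / λ_sys = 1640 h

1640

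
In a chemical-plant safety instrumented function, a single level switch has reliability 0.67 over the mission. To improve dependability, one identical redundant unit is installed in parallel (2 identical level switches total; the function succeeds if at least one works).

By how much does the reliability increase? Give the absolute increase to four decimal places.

0.2211

R_before = 0.67
R_after = 1 − (1 − 0.67)^2 = 0.8911
ΔR = 0.8911 − 0.67 = 0.2211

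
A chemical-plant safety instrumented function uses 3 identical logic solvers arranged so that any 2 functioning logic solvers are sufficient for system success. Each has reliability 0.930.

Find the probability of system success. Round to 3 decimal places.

R = Σ_{i=2}^{3} C(3,i) p^i (1−p)^{3−i} with p = 0.930
C(3,2)·0.930^2·0.070^1 = 0.18163
C(3,3)·0.930^3·0.070^0 = 0.80436
Sum = 0.986

0.986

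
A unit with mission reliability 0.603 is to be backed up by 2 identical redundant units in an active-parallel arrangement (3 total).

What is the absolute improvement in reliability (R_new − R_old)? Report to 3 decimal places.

0.334

R_before = 0.603
R_after = 1 − (1 − 0.603)^3 = 0.937
ΔR = 0.937 − 0.603 = 0.334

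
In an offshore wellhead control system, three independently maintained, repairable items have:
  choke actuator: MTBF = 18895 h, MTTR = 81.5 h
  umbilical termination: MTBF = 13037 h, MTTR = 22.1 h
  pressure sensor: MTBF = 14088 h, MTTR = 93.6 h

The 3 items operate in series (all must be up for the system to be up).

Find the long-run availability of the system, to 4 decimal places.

0.9875

A(choke actuator) = MTBF/(MTBF+MTTR) = 18895/(18895+81.5) = 0.995705
A(umbilical termination) = MTBF/(MTBF+MTTR) = 13037/(13037+22.1) = 0.998308
A(pressure sensor) = MTBF/(MTBF+MTTR) = 14088/(14088+93.6) = 0.993400
Series availability: 0.995705 × 0.998308 × 0.993400 = 0.9875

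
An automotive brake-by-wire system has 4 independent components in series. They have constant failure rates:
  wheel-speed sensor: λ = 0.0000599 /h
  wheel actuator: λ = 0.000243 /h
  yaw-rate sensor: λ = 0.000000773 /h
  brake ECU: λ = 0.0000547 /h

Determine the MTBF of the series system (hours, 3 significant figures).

Series of exponential components: λ_sys = Σ λ_i
λ_sys = 0.0000599 + 0.000243 + 0.000000773 + 0.0000547 = 3.5837e-04 /h
MTBF = 1 / λ_sys = 2790 h

2790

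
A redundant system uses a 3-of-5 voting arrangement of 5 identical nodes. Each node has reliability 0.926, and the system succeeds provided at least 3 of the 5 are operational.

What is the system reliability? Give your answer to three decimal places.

R = Σ_{i=3}^{5} C(5,i) p^i (1−p)^{5−i} with p = 0.926
C(5,3)·0.926^3·0.074^2 = 0.04348
C(5,4)·0.926^4·0.074^1 = 0.27205
C(5,5)·0.926^5·0.074^0 = 0.68086
Sum = 0.996

0.996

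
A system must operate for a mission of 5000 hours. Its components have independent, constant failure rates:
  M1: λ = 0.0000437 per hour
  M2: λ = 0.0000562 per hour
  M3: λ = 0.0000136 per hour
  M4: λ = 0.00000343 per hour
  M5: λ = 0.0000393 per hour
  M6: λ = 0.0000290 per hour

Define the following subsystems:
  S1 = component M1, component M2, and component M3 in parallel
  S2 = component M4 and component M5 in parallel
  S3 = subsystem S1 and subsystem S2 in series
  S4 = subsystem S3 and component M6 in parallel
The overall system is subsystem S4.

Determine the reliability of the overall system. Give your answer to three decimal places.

0.999

R(M1) = exp(−0.0000437 × 5000) = 0.80372
R(M2) = exp(−0.0000562 × 5000) = 0.75503
R(M3) = exp(−0.0000136 × 5000) = 0.93426
R(M4) = exp(−0.00000343 × 5000) = 0.98300
R(M5) = exp(−0.0000393 × 5000) = 0.82160
R(M6) = exp(−0.0000290 × 5000) = 0.86502
Parallel (M1, M2, and M3): 1 − (1 − 0.80372)(1 − 0.75503)(1 − 0.93426) = 0.99684
Parallel (M4 and M5): 1 − (1 − 0.98300)(1 − 0.82160) = 0.99697
Series ([0.99684] and [0.99697]): 0.99684 × 0.99697 = 0.99382
Parallel ([0.99382] and M6): 1 − (1 − 0.99382)(1 − 0.86502) = 0.999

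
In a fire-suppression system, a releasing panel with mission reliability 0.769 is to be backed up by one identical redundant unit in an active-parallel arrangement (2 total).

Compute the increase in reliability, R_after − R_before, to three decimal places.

0.178

R_before = 0.769
R_after = 1 − (1 − 0.769)^2 = 0.947
ΔR = 0.947 − 0.769 = 0.178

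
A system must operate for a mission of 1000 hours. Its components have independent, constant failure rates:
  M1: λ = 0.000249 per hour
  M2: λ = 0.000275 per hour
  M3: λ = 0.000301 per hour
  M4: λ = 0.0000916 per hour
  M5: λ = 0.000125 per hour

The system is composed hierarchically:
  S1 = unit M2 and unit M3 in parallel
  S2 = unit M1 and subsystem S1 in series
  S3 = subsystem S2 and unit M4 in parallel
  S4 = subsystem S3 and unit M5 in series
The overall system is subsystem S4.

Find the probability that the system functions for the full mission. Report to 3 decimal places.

0.862

R(M1) = exp(−0.000249 × 1000) = 0.77958
R(M2) = exp(−0.000275 × 1000) = 0.75957
R(M3) = exp(−0.000301 × 1000) = 0.74008
R(M4) = exp(−0.0000916 × 1000) = 0.91247
R(M5) = exp(−0.000125 × 1000) = 0.88250
Parallel (M2 and M3): 1 − (1 − 0.75957)(1 − 0.74008) = 0.93751
Series (M1 and [0.93751]): 0.77958 × 0.93751 = 0.73086
Parallel ([0.73086] and M4): 1 − (1 − 0.73086)(1 − 0.91247) = 0.97644
Series ([0.97644] and M5): 0.97644 × 0.88250 = 0.862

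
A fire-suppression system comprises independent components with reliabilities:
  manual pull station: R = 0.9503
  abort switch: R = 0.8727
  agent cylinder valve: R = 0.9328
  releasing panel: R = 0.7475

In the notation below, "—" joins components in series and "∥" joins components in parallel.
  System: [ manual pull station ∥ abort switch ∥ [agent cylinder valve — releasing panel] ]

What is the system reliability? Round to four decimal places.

Series (agent cylinder valve and releasing panel): 0.932800 × 0.747500 = 0.697268
Parallel (manual pull station, abort switch, and [0.697268]): 1 − (1 − 0.950300)(1 − 0.872700)(1 − 0.697268) = 0.9981

0.9981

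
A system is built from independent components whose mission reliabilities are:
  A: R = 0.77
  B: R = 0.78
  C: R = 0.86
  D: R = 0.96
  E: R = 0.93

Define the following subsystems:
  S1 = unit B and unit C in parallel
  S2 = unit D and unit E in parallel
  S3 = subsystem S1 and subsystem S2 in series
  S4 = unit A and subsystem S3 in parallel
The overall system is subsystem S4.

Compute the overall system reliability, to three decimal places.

0.992

Parallel (B and C): 1 − (1 − 0.78000)(1 − 0.86000) = 0.96920
Parallel (D and E): 1 − (1 − 0.96000)(1 − 0.93000) = 0.99720
Series ([0.96920] and [0.99720]): 0.96920 × 0.99720 = 0.96649
Parallel (A and [0.96649]): 1 − (1 − 0.77000)(1 − 0.96649) = 0.992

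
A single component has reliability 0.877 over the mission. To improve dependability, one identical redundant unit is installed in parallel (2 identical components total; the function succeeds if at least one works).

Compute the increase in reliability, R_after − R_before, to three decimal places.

0.108

R_before = 0.877
R_after = 1 − (1 − 0.877)^2 = 0.985
ΔR = 0.985 − 0.877 = 0.108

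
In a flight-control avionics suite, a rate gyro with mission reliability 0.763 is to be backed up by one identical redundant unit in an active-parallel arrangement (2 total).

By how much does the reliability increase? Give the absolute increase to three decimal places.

R_before = 0.763
R_after = 1 − (1 − 0.763)^2 = 0.944
ΔR = 0.944 − 0.763 = 0.181

0.181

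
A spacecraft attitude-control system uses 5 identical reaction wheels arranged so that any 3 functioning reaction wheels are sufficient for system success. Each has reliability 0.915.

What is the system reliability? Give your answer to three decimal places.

0.995

R = Σ_{i=3}^{5} C(5,i) p^i (1−p)^{5−i} with p = 0.915
C(5,3)·0.915^3·0.085^2 = 0.05535
C(5,4)·0.915^4·0.085^1 = 0.29790
C(5,5)·0.915^5·0.085^0 = 0.64137
Sum = 0.995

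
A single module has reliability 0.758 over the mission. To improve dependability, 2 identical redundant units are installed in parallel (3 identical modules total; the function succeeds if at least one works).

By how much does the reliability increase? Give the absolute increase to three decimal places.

0.228

R_before = 0.758
R_after = 1 − (1 − 0.758)^3 = 0.986
ΔR = 0.986 − 0.758 = 0.228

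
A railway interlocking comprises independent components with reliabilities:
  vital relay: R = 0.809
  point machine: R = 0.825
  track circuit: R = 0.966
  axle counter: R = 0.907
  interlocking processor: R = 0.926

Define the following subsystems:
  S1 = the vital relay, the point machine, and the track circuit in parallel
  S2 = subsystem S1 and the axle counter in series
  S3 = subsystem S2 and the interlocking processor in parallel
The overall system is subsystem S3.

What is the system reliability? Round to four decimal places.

Parallel (vital relay, point machine, and track circuit): 1 − (1 − 0.809000)(1 − 0.825000)(1 − 0.966000) = 0.998864
Series ([0.998864] and axle counter): 0.998864 × 0.907000 = 0.905970
Parallel ([0.905970] and interlocking processor): 1 − (1 − 0.905970)(1 − 0.926000) = 0.9930

0.9930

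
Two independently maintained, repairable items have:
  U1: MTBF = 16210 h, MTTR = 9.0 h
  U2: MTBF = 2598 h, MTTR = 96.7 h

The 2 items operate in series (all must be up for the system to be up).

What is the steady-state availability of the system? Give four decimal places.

0.9636

A(U1) = MTBF/(MTBF+MTTR) = 16210/(16210+9.0) = 0.999445
A(U2) = MTBF/(MTBF+MTTR) = 2598/(2598+96.7) = 0.964115
Series availability: 0.999445 × 0.964115 = 0.9636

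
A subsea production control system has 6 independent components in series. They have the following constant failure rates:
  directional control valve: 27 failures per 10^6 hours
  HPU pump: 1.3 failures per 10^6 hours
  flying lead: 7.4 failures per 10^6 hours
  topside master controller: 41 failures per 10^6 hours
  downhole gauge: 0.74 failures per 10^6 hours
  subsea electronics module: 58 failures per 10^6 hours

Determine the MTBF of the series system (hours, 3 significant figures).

7380

Series of exponential components: λ_sys = Σ λ_i
λ_sys = 0.000027 + 0.0000013 + 0.0000074 + 0.000041 + 0.00000074 + 0.000058 = 1.3544e-04 /h
MTBF = 1 / λ_sys = 7380 h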